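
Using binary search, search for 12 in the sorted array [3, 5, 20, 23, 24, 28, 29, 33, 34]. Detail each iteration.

Binary search for 12 in [3, 5, 20, 23, 24, 28, 29, 33, 34]:

lo=0, hi=8, mid=4, arr[mid]=24 -> 24 > 12, search left half
lo=0, hi=3, mid=1, arr[mid]=5 -> 5 < 12, search right half
lo=2, hi=3, mid=2, arr[mid]=20 -> 20 > 12, search left half
lo=2 > hi=1, target 12 not found

Binary search determines that 12 is not in the array after 3 comparisons. The search space was exhausted without finding the target.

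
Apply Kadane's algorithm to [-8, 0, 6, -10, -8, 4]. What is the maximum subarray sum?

Using Kadane's algorithm on [-8, 0, 6, -10, -8, 4]:

Scanning through the array:
Position 1 (value 0): max_ending_here = 0, max_so_far = 0
Position 2 (value 6): max_ending_here = 6, max_so_far = 6
Position 3 (value -10): max_ending_here = -4, max_so_far = 6
Position 4 (value -8): max_ending_here = -8, max_so_far = 6
Position 5 (value 4): max_ending_here = 4, max_so_far = 6

Maximum subarray: [0, 6]
Maximum sum: 6

The maximum subarray is [0, 6] with sum 6. This subarray runs from index 1 to index 2.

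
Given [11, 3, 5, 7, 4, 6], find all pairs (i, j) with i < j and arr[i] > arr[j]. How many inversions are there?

Finding inversions in [11, 3, 5, 7, 4, 6]:

(0, 1): arr[0]=11 > arr[1]=3
(0, 2): arr[0]=11 > arr[2]=5
(0, 3): arr[0]=11 > arr[3]=7
(0, 4): arr[0]=11 > arr[4]=4
(0, 5): arr[0]=11 > arr[5]=6
(2, 4): arr[2]=5 > arr[4]=4
(3, 4): arr[3]=7 > arr[4]=4
(3, 5): arr[3]=7 > arr[5]=6

Total inversions: 8

The array has 8 inversion(s): (0,1), (0,2), (0,3), (0,4), (0,5), (2,4), (3,4), (3,5). Each pair (i,j) satisfies i < j and arr[i] > arr[j].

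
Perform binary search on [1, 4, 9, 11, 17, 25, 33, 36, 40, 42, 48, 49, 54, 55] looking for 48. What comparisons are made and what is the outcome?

Binary search for 48 in [1, 4, 9, 11, 17, 25, 33, 36, 40, 42, 48, 49, 54, 55]:

lo=0, hi=13, mid=6, arr[mid]=33 -> 33 < 48, search right half
lo=7, hi=13, mid=10, arr[mid]=48 -> Found target at index 10!

Binary search finds 48 at index 10 after 2 comparisons. The search repeatedly halves the search space by comparing with the middle element.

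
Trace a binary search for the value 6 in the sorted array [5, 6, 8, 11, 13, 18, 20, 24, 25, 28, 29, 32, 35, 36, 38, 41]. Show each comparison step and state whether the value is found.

Binary search for 6 in [5, 6, 8, 11, 13, 18, 20, 24, 25, 28, 29, 32, 35, 36, 38, 41]:

lo=0, hi=15, mid=7, arr[mid]=24 -> 24 > 6, search left half
lo=0, hi=6, mid=3, arr[mid]=11 -> 11 > 6, search left half
lo=0, hi=2, mid=1, arr[mid]=6 -> Found target at index 1!

Binary search finds 6 at index 1 after 3 comparisons. The search repeatedly halves the search space by comparing with the middle element.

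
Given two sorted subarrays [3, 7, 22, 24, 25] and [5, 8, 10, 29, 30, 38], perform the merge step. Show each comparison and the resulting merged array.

Merging process:

Compare 3 vs 5: take 3 from left. Merged: [3]
Compare 7 vs 5: take 5 from right. Merged: [3, 5]
Compare 7 vs 8: take 7 from left. Merged: [3, 5, 7]
Compare 22 vs 8: take 8 from right. Merged: [3, 5, 7, 8]
Compare 22 vs 10: take 10 from right. Merged: [3, 5, 7, 8, 10]
Compare 22 vs 29: take 22 from left. Merged: [3, 5, 7, 8, 10, 22]
Compare 24 vs 29: take 24 from left. Merged: [3, 5, 7, 8, 10, 22, 24]
Compare 25 vs 29: take 25 from left. Merged: [3, 5, 7, 8, 10, 22, 24, 25]
Append remaining from right: [29, 30, 38]. Merged: [3, 5, 7, 8, 10, 22, 24, 25, 29, 30, 38]

Final merged array: [3, 5, 7, 8, 10, 22, 24, 25, 29, 30, 38]
Total comparisons: 8

The merged array is [3, 5, 7, 8, 10, 22, 24, 25, 29, 30, 38], requiring 8 comparisons. The merge step runs in O(n) time where n is the total number of elements.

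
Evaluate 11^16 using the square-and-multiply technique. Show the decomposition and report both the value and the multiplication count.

Computing 11^16 by squaring (build up from 11^1; each line after the first costs one multiplication):

11^1 = 11
11^2 = (11^1)^2 = 11^2 = 121
11^4 = (11^2)^2 = 121^2 = 14641
11^8 = (11^4)^2 = 14641^2 = 214358881
11^16 = (11^8)^2 = 214358881^2 = 45949729863572161

Result: 45949729863572161
Multiplications needed: 4 (4 lines after 11^1)

11^16 = 45949729863572161. Using exponentiation by squaring, this requires 4 multiplications. The key idea: if the exponent is even, square the half-power; if odd, multiply by the base once.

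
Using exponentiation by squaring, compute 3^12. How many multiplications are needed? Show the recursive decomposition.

Computing 3^12 by squaring (build up from 3^1; each line after the first costs one multiplication):

3^1 = 3
3^2 = (3^1)^2 = 3^2 = 9
3^3 = 3 * 3^2 = 3 * 9 = 27
3^6 = (3^3)^2 = 27^2 = 729
3^12 = (3^6)^2 = 729^2 = 531441

Result: 531441
Multiplications needed: 4 (4 lines after 3^1)

3^12 = 531441. Using exponentiation by squaring, this requires 4 multiplications. The key idea: if the exponent is even, square the half-power; if odd, multiply by the base once.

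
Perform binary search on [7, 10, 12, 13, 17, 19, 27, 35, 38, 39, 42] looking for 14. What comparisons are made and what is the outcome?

Binary search for 14 in [7, 10, 12, 13, 17, 19, 27, 35, 38, 39, 42]:

lo=0, hi=10, mid=5, arr[mid]=19 -> 19 > 14, search left half
lo=0, hi=4, mid=2, arr[mid]=12 -> 12 < 14, search right half
lo=3, hi=4, mid=3, arr[mid]=13 -> 13 < 14, search right half
lo=4, hi=4, mid=4, arr[mid]=17 -> 17 > 14, search left half
lo=4 > hi=3, target 14 not found

Binary search determines that 14 is not in the array after 4 comparisons. The search space was exhausted without finding the target.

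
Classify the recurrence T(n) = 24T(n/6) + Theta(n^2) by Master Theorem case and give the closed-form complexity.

Master Theorem for T(n) = 24T(n/6) + O(n^2):

a = 24, b = 6, c = 2
log_b(a) = log_6(24) = 1.7737

Case 3: c = 2 > log_6(24) = 1.7737
T(n) = O(n^2) = O(n^2)

For T(n) = 24T(n/6) + O(n^2): log_6(24) = 1.7737. This is Case 3 of the Master Theorem (c > log_b(a), work dominated by root), giving O(n^2).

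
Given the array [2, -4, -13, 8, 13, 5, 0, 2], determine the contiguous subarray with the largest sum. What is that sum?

Using Kadane's algorithm on [2, -4, -13, 8, 13, 5, 0, 2]:

Scanning through the array:
Position 1 (value -4): max_ending_here = -2, max_so_far = 2
Position 2 (value -13): max_ending_here = -13, max_so_far = 2
Position 3 (value 8): max_ending_here = 8, max_so_far = 8
Position 4 (value 13): max_ending_here = 21, max_so_far = 21
Position 5 (value 5): max_ending_here = 26, max_so_far = 26
Position 6 (value 0): max_ending_here = 26, max_so_far = 26
Position 7 (value 2): max_ending_here = 28, max_so_far = 28

Maximum subarray: [8, 13, 5, 0, 2]
Maximum sum: 28

The maximum subarray is [8, 13, 5, 0, 2] with sum 28. This subarray runs from index 3 to index 7.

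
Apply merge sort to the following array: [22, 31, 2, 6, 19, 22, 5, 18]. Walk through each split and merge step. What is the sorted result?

Merge sort trace:

Split: [22, 31, 2, 6, 19, 22, 5, 18] -> [22, 31, 2, 6] and [19, 22, 5, 18]
  Split: [22, 31, 2, 6] -> [22, 31] and [2, 6]
    Split: [22, 31] -> [22] and [31]
    Merge: [22] + [31] -> [22, 31]
    Split: [2, 6] -> [2] and [6]
    Merge: [2] + [6] -> [2, 6]
  Merge: [22, 31] + [2, 6] -> [2, 6, 22, 31]
  Split: [19, 22, 5, 18] -> [19, 22] and [5, 18]
    Split: [19, 22] -> [19] and [22]
    Merge: [19] + [22] -> [19, 22]
    Split: [5, 18] -> [5] and [18]
    Merge: [5] + [18] -> [5, 18]
  Merge: [19, 22] + [5, 18] -> [5, 18, 19, 22]
Merge: [2, 6, 22, 31] + [5, 18, 19, 22] -> [2, 5, 6, 18, 19, 22, 22, 31]

Final sorted array: [2, 5, 6, 18, 19, 22, 22, 31]

The merge sort proceeds by recursively splitting the array and merging sorted halves.
After all merges, the sorted array is [2, 5, 6, 18, 19, 22, 22, 31].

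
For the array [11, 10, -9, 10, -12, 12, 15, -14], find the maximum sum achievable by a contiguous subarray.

Using Kadane's algorithm on [11, 10, -9, 10, -12, 12, 15, -14]:

Scanning through the array:
Position 1 (value 10): max_ending_here = 21, max_so_far = 21
Position 2 (value -9): max_ending_here = 12, max_so_far = 21
Position 3 (value 10): max_ending_here = 22, max_so_far = 22
Position 4 (value -12): max_ending_here = 10, max_so_far = 22
Position 5 (value 12): max_ending_here = 22, max_so_far = 22
Position 6 (value 15): max_ending_here = 37, max_so_far = 37
Position 7 (value -14): max_ending_here = 23, max_so_far = 37

Maximum subarray: [11, 10, -9, 10, -12, 12, 15]
Maximum sum: 37

The maximum subarray is [11, 10, -9, 10, -12, 12, 15] with sum 37. This subarray runs from index 0 to index 6.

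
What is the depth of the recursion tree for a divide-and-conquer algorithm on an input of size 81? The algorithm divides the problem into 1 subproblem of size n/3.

For divide and conquer with division factor 3:

Problem sizes at each level:
Level 0: 81
Level 1: 27
Level 2: 9
Level 3: 3
Level 4: 1

The root is level 0 and the size-1 base case is level 4 (the tree spans levels 0 through 4, i.e. 5 levels counting the root), so the depth is the number of divisions: log_3(81) = 4

The recursion tree depth is log_3(81) = 4. At each level, the problem size is divided by 3, so it takes 4 divisions to reduce to a base case of size 1. The algorithm makes 1 recursive call at each level.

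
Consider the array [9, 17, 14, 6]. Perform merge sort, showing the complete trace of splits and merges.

Merge sort trace:

Split: [9, 17, 14, 6] -> [9, 17] and [14, 6]
  Split: [9, 17] -> [9] and [17]
  Merge: [9] + [17] -> [9, 17]
  Split: [14, 6] -> [14] and [6]
  Merge: [14] + [6] -> [6, 14]
Merge: [9, 17] + [6, 14] -> [6, 9, 14, 17]

Final sorted array: [6, 9, 14, 17]

The merge sort proceeds by recursively splitting the array and merging sorted halves.
After all merges, the sorted array is [6, 9, 14, 17].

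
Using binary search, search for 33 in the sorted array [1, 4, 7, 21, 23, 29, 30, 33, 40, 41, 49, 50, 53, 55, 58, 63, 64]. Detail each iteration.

Binary search for 33 in [1, 4, 7, 21, 23, 29, 30, 33, 40, 41, 49, 50, 53, 55, 58, 63, 64]:

lo=0, hi=16, mid=8, arr[mid]=40 -> 40 > 33, search left half
lo=0, hi=7, mid=3, arr[mid]=21 -> 21 < 33, search right half
lo=4, hi=7, mid=5, arr[mid]=29 -> 29 < 33, search right half
lo=6, hi=7, mid=6, arr[mid]=30 -> 30 < 33, search right half
lo=7, hi=7, mid=7, arr[mid]=33 -> Found target at index 7!

Binary search finds 33 at index 7 after 5 comparisons. The search repeatedly halves the search space by comparing with the middle element.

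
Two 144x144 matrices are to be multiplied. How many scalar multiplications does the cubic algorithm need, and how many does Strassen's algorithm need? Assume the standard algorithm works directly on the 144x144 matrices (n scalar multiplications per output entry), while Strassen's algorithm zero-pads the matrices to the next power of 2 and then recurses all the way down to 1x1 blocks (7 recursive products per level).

Matrix multiplication for 144x144 matrices:

Strassen's algorithm requires power-of-2 dimensions. Pad 144x144 to 256x256 (next power of 2).

Standard algorithm: 144^3 = 2985984 multiplications
Strassen's algorithm: 7^(log2(256)) = 7^8 = 5764801 multiplications
Difference: 2985984 - 5764801 = -2778817 (Strassen uses MORE here due to padding overhead — for small or just-over-power-of-2 n, padding can outweigh the per-level savings)

Standard: 2985984 multiplications (144^3). Strassen: 5764801 multiplications (7^8, after padding to 256x256). Strassen reduces 8 recursive multiplications to 7 at each level.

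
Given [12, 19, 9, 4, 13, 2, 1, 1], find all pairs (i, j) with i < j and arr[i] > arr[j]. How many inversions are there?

Finding inversions in [12, 19, 9, 4, 13, 2, 1, 1]:

(0, 2): arr[0]=12 > arr[2]=9
(0, 3): arr[0]=12 > arr[3]=4
(0, 5): arr[0]=12 > arr[5]=2
(0, 6): arr[0]=12 > arr[6]=1
(0, 7): arr[0]=12 > arr[7]=1
(1, 2): arr[1]=19 > arr[2]=9
(1, 3): arr[1]=19 > arr[3]=4
(1, 4): arr[1]=19 > arr[4]=13
(1, 5): arr[1]=19 > arr[5]=2
(1, 6): arr[1]=19 > arr[6]=1
(1, 7): arr[1]=19 > arr[7]=1
(2, 3): arr[2]=9 > arr[3]=4
(2, 5): arr[2]=9 > arr[5]=2
(2, 6): arr[2]=9 > arr[6]=1
(2, 7): arr[2]=9 > arr[7]=1
(3, 5): arr[3]=4 > arr[5]=2
(3, 6): arr[3]=4 > arr[6]=1
(3, 7): arr[3]=4 > arr[7]=1
(4, 5): arr[4]=13 > arr[5]=2
(4, 6): arr[4]=13 > arr[6]=1
(4, 7): arr[4]=13 > arr[7]=1
(5, 6): arr[5]=2 > arr[6]=1
(5, 7): arr[5]=2 > arr[7]=1

Total inversions: 23

The array has 23 inversion(s): (0,2), (0,3), (0,5), (0,6), (0,7), (1,2), (1,3), (1,4), (1,5), (1,6), (1,7), (2,3), (2,5), (2,6), (2,7), (3,5), (3,6), (3,7), (4,5), (4,6), (4,7), (5,6), (5,7). Each pair (i,j) satisfies i < j and arr[i] > arr[j].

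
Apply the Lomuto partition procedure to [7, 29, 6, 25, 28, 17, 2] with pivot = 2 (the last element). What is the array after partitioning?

Lomuto partition with pivot = 2:

Initial array: [7, 29, 6, 25, 28, 17, 2]

arr[0]=7 > 2: no swap
arr[1]=29 > 2: no swap
arr[2]=6 > 2: no swap
arr[3]=25 > 2: no swap
arr[4]=28 > 2: no swap
arr[5]=17 > 2: no swap

Place pivot at position 0: [2, 29, 6, 25, 28, 17, 7]
Pivot position: 0

After partitioning with pivot 2, the array becomes [2, 29, 6, 25, 28, 17, 7]. The pivot is placed at index 0. All elements to the left of the pivot are <= 2, and all elements to the right are > 2.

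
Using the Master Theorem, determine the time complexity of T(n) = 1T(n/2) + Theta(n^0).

Master Theorem for T(n) = 1T(n/2) + O(n^0):

a = 1, b = 2, c = 0
log_b(a) = log_2(1) = 0.0000

Case 2: c = 0 = log_2(1) = 0.0000
T(n) = O(n^0 log n) = O(log n)

For T(n) = 1T(n/2) + O(n^0): log_2(1) = 0.0000. This is Case 2 of the Master Theorem (c = log_b(a), equal work at all levels), giving O(log n).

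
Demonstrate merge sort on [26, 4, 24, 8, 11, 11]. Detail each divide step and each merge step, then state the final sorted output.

Merge sort trace:

Split: [26, 4, 24, 8, 11, 11] -> [26, 4, 24] and [8, 11, 11]
  Split: [26, 4, 24] -> [26] and [4, 24]
    Split: [4, 24] -> [4] and [24]
    Merge: [4] + [24] -> [4, 24]
  Merge: [26] + [4, 24] -> [4, 24, 26]
  Split: [8, 11, 11] -> [8] and [11, 11]
    Split: [11, 11] -> [11] and [11]
    Merge: [11] + [11] -> [11, 11]
  Merge: [8] + [11, 11] -> [8, 11, 11]
Merge: [4, 24, 26] + [8, 11, 11] -> [4, 8, 11, 11, 24, 26]

Final sorted array: [4, 8, 11, 11, 24, 26]

The merge sort proceeds by recursively splitting the array and merging sorted halves.
After all merges, the sorted array is [4, 8, 11, 11, 24, 26].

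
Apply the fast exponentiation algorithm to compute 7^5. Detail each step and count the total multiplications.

Computing 7^5 by squaring (build up from 7^1; each line after the first costs one multiplication):

7^1 = 7
7^2 = (7^1)^2 = 7^2 = 49
7^4 = (7^2)^2 = 49^2 = 2401
7^5 = 7 * 7^4 = 7 * 2401 = 16807

Result: 16807
Multiplications needed: 3 (3 lines after 7^1)

7^5 = 16807. Using exponentiation by squaring, this requires 3 multiplications. The key idea: if the exponent is even, square the half-power; if odd, multiply by the base once.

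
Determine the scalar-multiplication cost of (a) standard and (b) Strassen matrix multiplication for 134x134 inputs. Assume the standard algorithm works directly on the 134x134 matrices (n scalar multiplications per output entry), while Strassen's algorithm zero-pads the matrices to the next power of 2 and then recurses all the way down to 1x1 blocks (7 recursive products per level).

Matrix multiplication for 134x134 matrices:

Strassen's algorithm requires power-of-2 dimensions. Pad 134x134 to 256x256 (next power of 2).

Standard algorithm: 134^3 = 2406104 multiplications
Strassen's algorithm: 7^(log2(256)) = 7^8 = 5764801 multiplications
Difference: 2406104 - 5764801 = -3358697 (Strassen uses MORE here due to padding overhead — for small or just-over-power-of-2 n, padding can outweigh the per-level savings)

Standard: 2406104 multiplications (134^3). Strassen: 5764801 multiplications (7^8, after padding to 256x256). Strassen reduces 8 recursive multiplications to 7 at each level.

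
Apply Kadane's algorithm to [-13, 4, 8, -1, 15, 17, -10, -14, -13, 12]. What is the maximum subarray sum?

Using Kadane's algorithm on [-13, 4, 8, -1, 15, 17, -10, -14, -13, 12]:

Scanning through the array:
Position 1 (value 4): max_ending_here = 4, max_so_far = 4
Position 2 (value 8): max_ending_here = 12, max_so_far = 12
Position 3 (value -1): max_ending_here = 11, max_so_far = 12
Position 4 (value 15): max_ending_here = 26, max_so_far = 26
Position 5 (value 17): max_ending_here = 43, max_so_far = 43
Position 6 (value -10): max_ending_here = 33, max_so_far = 43
Position 7 (value -14): max_ending_here = 19, max_so_far = 43
Position 8 (value -13): max_ending_here = 6, max_so_far = 43
Position 9 (value 12): max_ending_here = 18, max_so_far = 43

Maximum subarray: [4, 8, -1, 15, 17]
Maximum sum: 43

The maximum subarray is [4, 8, -1, 15, 17] with sum 43. This subarray runs from index 1 to index 5.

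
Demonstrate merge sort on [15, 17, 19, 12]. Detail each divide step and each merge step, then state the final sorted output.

Merge sort trace:

Split: [15, 17, 19, 12] -> [15, 17] and [19, 12]
  Split: [15, 17] -> [15] and [17]
  Merge: [15] + [17] -> [15, 17]
  Split: [19, 12] -> [19] and [12]
  Merge: [19] + [12] -> [12, 19]
Merge: [15, 17] + [12, 19] -> [12, 15, 17, 19]

Final sorted array: [12, 15, 17, 19]

The merge sort proceeds by recursively splitting the array and merging sorted halves.
After all merges, the sorted array is [12, 15, 17, 19].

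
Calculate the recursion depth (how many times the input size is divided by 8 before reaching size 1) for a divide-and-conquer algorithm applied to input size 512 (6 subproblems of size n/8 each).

For divide and conquer with division factor 8:

Problem sizes at each level:
Level 0: 512
Level 1: 64
Level 2: 8
Level 3: 1

The root is level 0 and the size-1 base case is level 3 (the tree spans levels 0 through 3, i.e. 4 levels counting the root), so the depth is the number of divisions: log_8(512) = 3

The recursion tree depth is log_8(512) = 3. At each level, the problem size is divided by 8, so it takes 3 divisions to reduce to a base case of size 1. The algorithm makes 6 recursive calls at each level.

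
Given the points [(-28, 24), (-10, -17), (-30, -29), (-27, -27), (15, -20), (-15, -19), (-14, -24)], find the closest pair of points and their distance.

Computing all pairwise distances among 7 points:

d((-28, 24), (-10, -17)) = 44.7772
d((-28, 24), (-30, -29)) = 53.0377
d((-28, 24), (-27, -27)) = 51.0098
d((-28, 24), (15, -20)) = 61.5224
d((-28, 24), (-15, -19)) = 44.9222
d((-28, 24), (-14, -24)) = 50.0
d((-10, -17), (-30, -29)) = 23.3238
d((-10, -17), (-27, -27)) = 19.7231
d((-10, -17), (15, -20)) = 25.1794
d((-10, -17), (-15, -19)) = 5.3852
d((-10, -17), (-14, -24)) = 8.0623
d((-30, -29), (-27, -27)) = 3.6056 <-- minimum
d((-30, -29), (15, -20)) = 45.8912
d((-30, -29), (-15, -19)) = 18.0278
d((-30, -29), (-14, -24)) = 16.7631
d((-27, -27), (15, -20)) = 42.5793
d((-27, -27), (-15, -19)) = 14.4222
d((-27, -27), (-14, -24)) = 13.3417
d((15, -20), (-15, -19)) = 30.0167
d((15, -20), (-14, -24)) = 29.2746
d((-15, -19), (-14, -24)) = 5.099

Closest pair: (-30, -29) and (-27, -27) with distance 3.6056

The closest pair is (-30, -29) and (-27, -27) with Euclidean distance 3.6056. For 7 points, brute-force pairwise comparison is shown above. For large n, the divide-and-conquer algorithm (sort by x, recurse on halves, check the dividing strip) achieves O(n log n).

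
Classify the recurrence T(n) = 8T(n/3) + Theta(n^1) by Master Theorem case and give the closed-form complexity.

Master Theorem for T(n) = 8T(n/3) + O(n^1):

a = 8, b = 3, c = 1
log_b(a) = log_3(8) = 1.8928

Case 1: c = 1 < log_3(8) = 1.8928
T(n) = O(n^(log_3 8))

For T(n) = 8T(n/3) + O(n^1): log_3(8) = 1.8928. This is Case 1 of the Master Theorem (c < log_b(a), work dominated by leaves), giving O(n^(log_3 8)).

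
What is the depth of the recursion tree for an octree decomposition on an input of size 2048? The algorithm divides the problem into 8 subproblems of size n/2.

For divide and conquer with division factor 2:

Problem sizes at each level:
Level 0: 2048
Level 1: 1024
Level 2: 512
Level 3: 256
Level 4: 128
Level 5: 64
Level 6: 32
Level 7: 16
Level 8: 8
Level 9: 4
Level 10: 2
Level 11: 1

The root is level 0 and the size-1 base case is level 11 (the tree spans levels 0 through 11, i.e. 12 levels counting the root), so the depth is the number of divisions: log_2(2048) = 11

The recursion tree depth is log_2(2048) = 11. At each level, the problem size is divided by 2, so it takes 11 divisions to reduce to a base case of size 1. The algorithm makes 8 recursive calls at each level.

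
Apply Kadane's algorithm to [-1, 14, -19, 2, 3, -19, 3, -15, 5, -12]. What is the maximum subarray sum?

Using Kadane's algorithm on [-1, 14, -19, 2, 3, -19, 3, -15, 5, -12]:

Scanning through the array:
Position 1 (value 14): max_ending_here = 14, max_so_far = 14
Position 2 (value -19): max_ending_here = -5, max_so_far = 14
Position 3 (value 2): max_ending_here = 2, max_so_far = 14
Position 4 (value 3): max_ending_here = 5, max_so_far = 14
Position 5 (value -19): max_ending_here = -14, max_so_far = 14
Position 6 (value 3): max_ending_here = 3, max_so_far = 14
Position 7 (value -15): max_ending_here = -12, max_so_far = 14
Position 8 (value 5): max_ending_here = 5, max_so_far = 14
Position 9 (value -12): max_ending_here = -7, max_so_far = 14

Maximum subarray: [14]
Maximum sum: 14

The maximum subarray is [14] with sum 14. This subarray runs from index 1 to index 1.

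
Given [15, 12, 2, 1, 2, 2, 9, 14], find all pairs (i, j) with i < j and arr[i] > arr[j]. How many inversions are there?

Finding inversions in [15, 12, 2, 1, 2, 2, 9, 14]:

(0, 1): arr[0]=15 > arr[1]=12
(0, 2): arr[0]=15 > arr[2]=2
(0, 3): arr[0]=15 > arr[3]=1
(0, 4): arr[0]=15 > arr[4]=2
(0, 5): arr[0]=15 > arr[5]=2
(0, 6): arr[0]=15 > arr[6]=9
(0, 7): arr[0]=15 > arr[7]=14
(1, 2): arr[1]=12 > arr[2]=2
(1, 3): arr[1]=12 > arr[3]=1
(1, 4): arr[1]=12 > arr[4]=2
(1, 5): arr[1]=12 > arr[5]=2
(1, 6): arr[1]=12 > arr[6]=9
(2, 3): arr[2]=2 > arr[3]=1

Total inversions: 13

The array has 13 inversion(s): (0,1), (0,2), (0,3), (0,4), (0,5), (0,6), (0,7), (1,2), (1,3), (1,4), (1,5), (1,6), (2,3). Each pair (i,j) satisfies i < j and arr[i] > arr[j].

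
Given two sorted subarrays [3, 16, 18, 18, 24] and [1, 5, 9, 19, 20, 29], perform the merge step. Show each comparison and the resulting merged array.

Merging process:

Compare 3 vs 1: take 1 from right. Merged: [1]
Compare 3 vs 5: take 3 from left. Merged: [1, 3]
Compare 16 vs 5: take 5 from right. Merged: [1, 3, 5]
Compare 16 vs 9: take 9 from right. Merged: [1, 3, 5, 9]
Compare 16 vs 19: take 16 from left. Merged: [1, 3, 5, 9, 16]
Compare 18 vs 19: take 18 from left. Merged: [1, 3, 5, 9, 16, 18]
Compare 18 vs 19: take 18 from left. Merged: [1, 3, 5, 9, 16, 18, 18]
Compare 24 vs 19: take 19 from right. Merged: [1, 3, 5, 9, 16, 18, 18, 19]
Compare 24 vs 20: take 20 from right. Merged: [1, 3, 5, 9, 16, 18, 18, 19, 20]
Compare 24 vs 29: take 24 from left. Merged: [1, 3, 5, 9, 16, 18, 18, 19, 20, 24]
Append remaining from right: [29]. Merged: [1, 3, 5, 9, 16, 18, 18, 19, 20, 24, 29]

Final merged array: [1, 3, 5, 9, 16, 18, 18, 19, 20, 24, 29]
Total comparisons: 10

The merged array is [1, 3, 5, 9, 16, 18, 18, 19, 20, 24, 29], requiring 10 comparisons. The merge step runs in O(n) time where n is the total number of elements.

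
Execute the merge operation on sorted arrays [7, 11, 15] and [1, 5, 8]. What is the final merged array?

Merging process:

Compare 7 vs 1: take 1 from right. Merged: [1]
Compare 7 vs 5: take 5 from right. Merged: [1, 5]
Compare 7 vs 8: take 7 from left. Merged: [1, 5, 7]
Compare 11 vs 8: take 8 from right. Merged: [1, 5, 7, 8]
Append remaining from left: [11, 15]. Merged: [1, 5, 7, 8, 11, 15]

Final merged array: [1, 5, 7, 8, 11, 15]
Total comparisons: 4

The merged array is [1, 5, 7, 8, 11, 15], requiring 4 comparisons. The merge step runs in O(n) time where n is the total number of elements.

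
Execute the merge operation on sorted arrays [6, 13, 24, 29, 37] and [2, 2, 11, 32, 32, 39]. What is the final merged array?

Merging process:

Compare 6 vs 2: take 2 from right. Merged: [2]
Compare 6 vs 2: take 2 from right. Merged: [2, 2]
Compare 6 vs 11: take 6 from left. Merged: [2, 2, 6]
Compare 13 vs 11: take 11 from right. Merged: [2, 2, 6, 11]
Compare 13 vs 32: take 13 from left. Merged: [2, 2, 6, 11, 13]
Compare 24 vs 32: take 24 from left. Merged: [2, 2, 6, 11, 13, 24]
Compare 29 vs 32: take 29 from left. Merged: [2, 2, 6, 11, 13, 24, 29]
Compare 37 vs 32: take 32 from right. Merged: [2, 2, 6, 11, 13, 24, 29, 32]
Compare 37 vs 32: take 32 from right. Merged: [2, 2, 6, 11, 13, 24, 29, 32, 32]
Compare 37 vs 39: take 37 from left. Merged: [2, 2, 6, 11, 13, 24, 29, 32, 32, 37]
Append remaining from right: [39]. Merged: [2, 2, 6, 11, 13, 24, 29, 32, 32, 37, 39]

Final merged array: [2, 2, 6, 11, 13, 24, 29, 32, 32, 37, 39]
Total comparisons: 10

The merged array is [2, 2, 6, 11, 13, 24, 29, 32, 32, 37, 39], requiring 10 comparisons. The merge step runs in O(n) time where n is the total number of elements.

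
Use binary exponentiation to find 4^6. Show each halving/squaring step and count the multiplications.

Computing 4^6 by squaring (build up from 4^1; each line after the first costs one multiplication):

4^1 = 4
4^2 = (4^1)^2 = 4^2 = 16
4^3 = 4 * 4^2 = 4 * 16 = 64
4^6 = (4^3)^2 = 64^2 = 4096

Result: 4096
Multiplications needed: 3 (3 lines after 4^1)

4^6 = 4096. Using exponentiation by squaring, this requires 3 multiplications. The key idea: if the exponent is even, square the half-power; if odd, multiply by the base once.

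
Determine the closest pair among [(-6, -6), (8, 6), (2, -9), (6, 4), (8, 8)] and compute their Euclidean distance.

Computing all pairwise distances among 5 points:

d((-6, -6), (8, 6)) = 18.4391
d((-6, -6), (2, -9)) = 8.544
d((-6, -6), (6, 4)) = 15.6205
d((-6, -6), (8, 8)) = 19.799
d((8, 6), (2, -9)) = 16.1555
d((8, 6), (6, 4)) = 2.8284
d((8, 6), (8, 8)) = 2.0 <-- minimum
d((2, -9), (6, 4)) = 13.6015
d((2, -9), (8, 8)) = 18.0278
d((6, 4), (8, 8)) = 4.4721

Closest pair: (8, 6) and (8, 8) with distance 2.0

The closest pair is (8, 6) and (8, 8) with Euclidean distance 2.0. For 5 points, brute-force pairwise comparison is shown above. For large n, the divide-and-conquer algorithm (sort by x, recurse on halves, check the dividing strip) achieves O(n log n).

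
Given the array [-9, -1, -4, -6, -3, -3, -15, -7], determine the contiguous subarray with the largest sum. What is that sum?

Using Kadane's algorithm on [-9, -1, -4, -6, -3, -3, -15, -7]:

Scanning through the array:
Position 1 (value -1): max_ending_here = -1, max_so_far = -1
Position 2 (value -4): max_ending_here = -4, max_so_far = -1
Position 3 (value -6): max_ending_here = -6, max_so_far = -1
Position 4 (value -3): max_ending_here = -3, max_so_far = -1
Position 5 (value -3): max_ending_here = -3, max_so_far = -1
Position 6 (value -15): max_ending_here = -15, max_so_far = -1
Position 7 (value -7): max_ending_here = -7, max_so_far = -1

Maximum subarray: [-1]
Maximum sum: -1

The maximum subarray is [-1] with sum -1. This subarray runs from index 1 to index 1.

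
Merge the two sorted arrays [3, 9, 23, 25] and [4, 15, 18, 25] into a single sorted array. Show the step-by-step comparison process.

Merging process:

Compare 3 vs 4: take 3 from left. Merged: [3]
Compare 9 vs 4: take 4 from right. Merged: [3, 4]
Compare 9 vs 15: take 9 from left. Merged: [3, 4, 9]
Compare 23 vs 15: take 15 from right. Merged: [3, 4, 9, 15]
Compare 23 vs 18: take 18 from right. Merged: [3, 4, 9, 15, 18]
Compare 23 vs 25: take 23 from left. Merged: [3, 4, 9, 15, 18, 23]
Compare 25 vs 25: take 25 from left. Merged: [3, 4, 9, 15, 18, 23, 25]
Append remaining from right: [25]. Merged: [3, 4, 9, 15, 18, 23, 25, 25]

Final merged array: [3, 4, 9, 15, 18, 23, 25, 25]
Total comparisons: 7

The merged array is [3, 4, 9, 15, 18, 23, 25, 25], requiring 7 comparisons. The merge step runs in O(n) time where n is the total number of elements.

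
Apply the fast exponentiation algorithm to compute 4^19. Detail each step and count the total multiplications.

Computing 4^19 by squaring (build up from 4^1; each line after the first costs one multiplication):

4^1 = 4
4^2 = (4^1)^2 = 4^2 = 16
4^4 = (4^2)^2 = 16^2 = 256
4^8 = (4^4)^2 = 256^2 = 65536
4^9 = 4 * 4^8 = 4 * 65536 = 262144
4^18 = (4^9)^2 = 262144^2 = 68719476736
4^19 = 4 * 4^18 = 4 * 68719476736 = 274877906944

Result: 274877906944
Multiplications needed: 6 (6 lines after 4^1)

4^19 = 274877906944. Using exponentiation by squaring, this requires 6 multiplications. The key idea: if the exponent is even, square the half-power; if odd, multiply by the base once.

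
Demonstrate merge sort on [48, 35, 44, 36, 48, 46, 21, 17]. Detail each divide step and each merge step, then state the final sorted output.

Merge sort trace:

Split: [48, 35, 44, 36, 48, 46, 21, 17] -> [48, 35, 44, 36] and [48, 46, 21, 17]
  Split: [48, 35, 44, 36] -> [48, 35] and [44, 36]
    Split: [48, 35] -> [48] and [35]
    Merge: [48] + [35] -> [35, 48]
    Split: [44, 36] -> [44] and [36]
    Merge: [44] + [36] -> [36, 44]
  Merge: [35, 48] + [36, 44] -> [35, 36, 44, 48]
  Split: [48, 46, 21, 17] -> [48, 46] and [21, 17]
    Split: [48, 46] -> [48] and [46]
    Merge: [48] + [46] -> [46, 48]
    Split: [21, 17] -> [21] and [17]
    Merge: [21] + [17] -> [17, 21]
  Merge: [46, 48] + [17, 21] -> [17, 21, 46, 48]
Merge: [35, 36, 44, 48] + [17, 21, 46, 48] -> [17, 21, 35, 36, 44, 46, 48, 48]

Final sorted array: [17, 21, 35, 36, 44, 46, 48, 48]

The merge sort proceeds by recursively splitting the array and merging sorted halves.
After all merges, the sorted array is [17, 21, 35, 36, 44, 46, 48, 48].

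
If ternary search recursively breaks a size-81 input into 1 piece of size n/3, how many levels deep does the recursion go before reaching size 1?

For divide and conquer with division factor 3:

Problem sizes at each level:
Level 0: 81
Level 1: 27
Level 2: 9
Level 3: 3
Level 4: 1

The root is level 0 and the size-1 base case is level 4 (the tree spans levels 0 through 4, i.e. 5 levels counting the root), so the depth is the number of divisions: log_3(81) = 4

The recursion tree depth is log_3(81) = 4. At each level, the problem size is divided by 3, so it takes 4 divisions to reduce to a base case of size 1. The algorithm makes 1 recursive call at each level.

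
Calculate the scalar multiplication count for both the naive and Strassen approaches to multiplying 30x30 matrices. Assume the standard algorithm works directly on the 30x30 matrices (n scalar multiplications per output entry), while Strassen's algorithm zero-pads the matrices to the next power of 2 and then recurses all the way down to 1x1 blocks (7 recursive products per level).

Matrix multiplication for 30x30 matrices:

Strassen's algorithm requires power-of-2 dimensions. Pad 30x30 to 32x32 (next power of 2).

Standard algorithm: 30^3 = 27000 multiplications
Strassen's algorithm: 7^(log2(32)) = 7^5 = 16807 multiplications
Savings: 27000 - 16807 = 10193 multiplications

Standard: 27000 multiplications (30^3). Strassen: 16807 multiplications (7^5, after padding to 32x32). Strassen reduces 8 recursive multiplications to 7 at each level.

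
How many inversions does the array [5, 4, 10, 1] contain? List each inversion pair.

Finding inversions in [5, 4, 10, 1]:

(0, 1): arr[0]=5 > arr[1]=4
(0, 3): arr[0]=5 > arr[3]=1
(1, 3): arr[1]=4 > arr[3]=1
(2, 3): arr[2]=10 > arr[3]=1

Total inversions: 4

The array has 4 inversion(s): (0,1), (0,3), (1,3), (2,3). Each pair (i,j) satisfies i < j and arr[i] > arr[j].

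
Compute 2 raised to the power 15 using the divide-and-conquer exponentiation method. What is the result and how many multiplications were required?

Computing 2^15 by squaring (build up from 2^1; each line after the first costs one multiplication):

2^1 = 2
2^2 = (2^1)^2 = 2^2 = 4
2^3 = 2 * 2^2 = 2 * 4 = 8
2^6 = (2^3)^2 = 8^2 = 64
2^7 = 2 * 2^6 = 2 * 64 = 128
2^14 = (2^7)^2 = 128^2 = 16384
2^15 = 2 * 2^14 = 2 * 16384 = 32768

Result: 32768
Multiplications needed: 6 (6 lines after 2^1)

2^15 = 32768. Using exponentiation by squaring, this requires 6 multiplications. The key idea: if the exponent is even, square the half-power; if odd, multiply by the base once.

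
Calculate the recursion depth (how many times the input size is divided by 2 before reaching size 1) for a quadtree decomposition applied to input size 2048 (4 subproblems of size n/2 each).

For divide and conquer with division factor 2:

Problem sizes at each level:
Level 0: 2048
Level 1: 1024
Level 2: 512
Level 3: 256
Level 4: 128
Level 5: 64
Level 6: 32
Level 7: 16
Level 8: 8
Level 9: 4
Level 10: 2
Level 11: 1

The root is level 0 and the size-1 base case is level 11 (the tree spans levels 0 through 11, i.e. 12 levels counting the root), so the depth is the number of divisions: log_2(2048) = 11

The recursion tree depth is log_2(2048) = 11. At each level, the problem size is divided by 2, so it takes 11 divisions to reduce to a base case of size 1. The algorithm makes 4 recursive calls at each level.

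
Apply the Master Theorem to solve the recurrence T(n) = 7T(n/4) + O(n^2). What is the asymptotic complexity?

Master Theorem for T(n) = 7T(n/4) + O(n^2):

a = 7, b = 4, c = 2
log_b(a) = log_4(7) = 1.4037

Case 3: c = 2 > log_4(7) = 1.4037
T(n) = O(n^2) = O(n^2)

For T(n) = 7T(n/4) + O(n^2): log_4(7) = 1.4037. This is Case 3 of the Master Theorem (c > log_b(a), work dominated by root), giving O(n^2).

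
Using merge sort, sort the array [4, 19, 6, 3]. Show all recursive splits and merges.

Merge sort trace:

Split: [4, 19, 6, 3] -> [4, 19] and [6, 3]
  Split: [4, 19] -> [4] and [19]
  Merge: [4] + [19] -> [4, 19]
  Split: [6, 3] -> [6] and [3]
  Merge: [6] + [3] -> [3, 6]
Merge: [4, 19] + [3, 6] -> [3, 4, 6, 19]

Final sorted array: [3, 4, 6, 19]

The merge sort proceeds by recursively splitting the array and merging sorted halves.
After all merges, the sorted array is [3, 4, 6, 19].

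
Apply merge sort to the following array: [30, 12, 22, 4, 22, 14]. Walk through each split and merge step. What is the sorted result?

Merge sort trace:

Split: [30, 12, 22, 4, 22, 14] -> [30, 12, 22] and [4, 22, 14]
  Split: [30, 12, 22] -> [30] and [12, 22]
    Split: [12, 22] -> [12] and [22]
    Merge: [12] + [22] -> [12, 22]
  Merge: [30] + [12, 22] -> [12, 22, 30]
  Split: [4, 22, 14] -> [4] and [22, 14]
    Split: [22, 14] -> [22] and [14]
    Merge: [22] + [14] -> [14, 22]
  Merge: [4] + [14, 22] -> [4, 14, 22]
Merge: [12, 22, 30] + [4, 14, 22] -> [4, 12, 14, 22, 22, 30]

Final sorted array: [4, 12, 14, 22, 22, 30]

The merge sort proceeds by recursively splitting the array and merging sorted halves.
After all merges, the sorted array is [4, 12, 14, 22, 22, 30].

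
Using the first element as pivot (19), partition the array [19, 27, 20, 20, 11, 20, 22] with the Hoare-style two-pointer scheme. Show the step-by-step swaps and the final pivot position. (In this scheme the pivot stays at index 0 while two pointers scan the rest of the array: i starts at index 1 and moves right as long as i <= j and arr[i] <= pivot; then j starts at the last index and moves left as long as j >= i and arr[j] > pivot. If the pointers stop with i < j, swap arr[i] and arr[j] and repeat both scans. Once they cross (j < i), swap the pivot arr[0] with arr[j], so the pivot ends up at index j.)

Hoare-style two-pointer partition with pivot = 19:

Initial array: [19, 27, 20, 20, 11, 20, 22]

Pointers start at i = 1, j = 6.
i stops at index 1 (arr[1]=27 > 19), j stops at index 4 (arr[4]=11 <= 19): swap arr[1] and arr[4], array becomes [19, 11, 20, 20, 27, 20, 22]
i ends at 2, j ends at 1: the pointers have crossed (j < i), so scanning stops.

Swap pivot arr[0] with arr[1] to place pivot at position 1: [11, 19, 20, 20, 27, 20, 22]
Pivot position: 1

After partitioning with pivot 19, the array becomes [11, 19, 20, 20, 27, 20, 22]. The pivot is placed at index 1. All elements to the left of the pivot are <= 19, and all elements to the right are > 19.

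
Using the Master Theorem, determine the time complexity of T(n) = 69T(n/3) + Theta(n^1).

Master Theorem for T(n) = 69T(n/3) + O(n^1):

a = 69, b = 3, c = 1
log_b(a) = log_3(69) = 3.8540

Case 1: c = 1 < log_3(69) = 3.8540
T(n) = O(n^(log_3 69))

For T(n) = 69T(n/3) + O(n^1): log_3(69) = 3.8540. This is Case 1 of the Master Theorem (c < log_b(a), work dominated by leaves), giving O(n^(log_3 69)).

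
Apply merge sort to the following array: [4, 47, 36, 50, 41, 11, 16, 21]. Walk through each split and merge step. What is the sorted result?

Merge sort trace:

Split: [4, 47, 36, 50, 41, 11, 16, 21] -> [4, 47, 36, 50] and [41, 11, 16, 21]
  Split: [4, 47, 36, 50] -> [4, 47] and [36, 50]
    Split: [4, 47] -> [4] and [47]
    Merge: [4] + [47] -> [4, 47]
    Split: [36, 50] -> [36] and [50]
    Merge: [36] + [50] -> [36, 50]
  Merge: [4, 47] + [36, 50] -> [4, 36, 47, 50]
  Split: [41, 11, 16, 21] -> [41, 11] and [16, 21]
    Split: [41, 11] -> [41] and [11]
    Merge: [41] + [11] -> [11, 41]
    Split: [16, 21] -> [16] and [21]
    Merge: [16] + [21] -> [16, 21]
  Merge: [11, 41] + [16, 21] -> [11, 16, 21, 41]
Merge: [4, 36, 47, 50] + [11, 16, 21, 41] -> [4, 11, 16, 21, 36, 41, 47, 50]

Final sorted array: [4, 11, 16, 21, 36, 41, 47, 50]

The merge sort proceeds by recursively splitting the array and merging sorted halves.
After all merges, the sorted array is [4, 11, 16, 21, 36, 41, 47, 50].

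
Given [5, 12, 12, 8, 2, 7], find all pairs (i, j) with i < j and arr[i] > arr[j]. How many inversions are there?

Finding inversions in [5, 12, 12, 8, 2, 7]:

(0, 4): arr[0]=5 > arr[4]=2
(1, 3): arr[1]=12 > arr[3]=8
(1, 4): arr[1]=12 > arr[4]=2
(1, 5): arr[1]=12 > arr[5]=7
(2, 3): arr[2]=12 > arr[3]=8
(2, 4): arr[2]=12 > arr[4]=2
(2, 5): arr[2]=12 > arr[5]=7
(3, 4): arr[3]=8 > arr[4]=2
(3, 5): arr[3]=8 > arr[5]=7

Total inversions: 9

The array has 9 inversion(s): (0,4), (1,3), (1,4), (1,5), (2,3), (2,4), (2,5), (3,4), (3,5). Each pair (i,j) satisfies i < j and arr[i] > arr[j].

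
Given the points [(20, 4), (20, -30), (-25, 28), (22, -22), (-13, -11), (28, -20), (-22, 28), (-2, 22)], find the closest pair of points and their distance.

Computing all pairwise distances among 8 points:

d((20, 4), (20, -30)) = 34.0
d((20, 4), (-25, 28)) = 51.0
d((20, 4), (22, -22)) = 26.0768
d((20, 4), (-13, -11)) = 36.2491
d((20, 4), (28, -20)) = 25.2982
d((20, 4), (-22, 28)) = 48.3735
d((20, 4), (-2, 22)) = 28.4253
d((20, -30), (-25, 28)) = 73.4098
d((20, -30), (22, -22)) = 8.2462
d((20, -30), (-13, -11)) = 38.0789
d((20, -30), (28, -20)) = 12.8062
d((20, -30), (-22, 28)) = 71.6101
d((20, -30), (-2, 22)) = 56.4624
d((-25, 28), (22, -22)) = 68.6222
d((-25, 28), (-13, -11)) = 40.8044
d((-25, 28), (28, -20)) = 71.5052
d((-25, 28), (-22, 28)) = 3.0 <-- minimum
d((-25, 28), (-2, 22)) = 23.7697
d((22, -22), (-13, -11)) = 36.6879
d((22, -22), (28, -20)) = 6.3246
d((22, -22), (-22, 28)) = 66.6033
d((22, -22), (-2, 22)) = 50.1199
d((-13, -11), (28, -20)) = 41.9762
d((-13, -11), (-22, 28)) = 40.025
d((-13, -11), (-2, 22)) = 34.7851
d((28, -20), (-22, 28)) = 69.3109
d((28, -20), (-2, 22)) = 51.614
d((-22, 28), (-2, 22)) = 20.8806

Closest pair: (-25, 28) and (-22, 28) with distance 3.0

The closest pair is (-25, 28) and (-22, 28) with Euclidean distance 3.0. For 8 points, brute-force pairwise comparison is shown above. For large n, the divide-and-conquer algorithm (sort by x, recurse on halves, check the dividing strip) achieves O(n log n).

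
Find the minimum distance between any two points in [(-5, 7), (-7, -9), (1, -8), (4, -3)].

Computing all pairwise distances among 4 points:

d((-5, 7), (-7, -9)) = 16.1245
d((-5, 7), (1, -8)) = 16.1555
d((-5, 7), (4, -3)) = 13.4536
d((-7, -9), (1, -8)) = 8.0623
d((-7, -9), (4, -3)) = 12.53
d((1, -8), (4, -3)) = 5.831 <-- minimum

Closest pair: (1, -8) and (4, -3) with distance 5.831

The closest pair is (1, -8) and (4, -3) with Euclidean distance 5.831. For 4 points, brute-force pairwise comparison is shown above. For large n, the divide-and-conquer algorithm (sort by x, recurse on halves, check the dividing strip) achieves O(n log n).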